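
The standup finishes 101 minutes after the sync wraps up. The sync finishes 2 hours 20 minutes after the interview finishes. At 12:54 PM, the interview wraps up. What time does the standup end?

4:55 PM

The sync ends at 12:54 PM + 140 min = 3:14 PM.
The standup ends at 3:14 PM + 101 min = 4:55 PM.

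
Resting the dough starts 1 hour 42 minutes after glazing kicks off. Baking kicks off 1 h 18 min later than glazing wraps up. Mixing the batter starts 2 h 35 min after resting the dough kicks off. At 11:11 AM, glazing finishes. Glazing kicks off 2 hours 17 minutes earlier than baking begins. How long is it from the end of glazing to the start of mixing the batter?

3 h 18 min

Baking starts at 11:11 AM + 78 min = 12:29 PM.
Glazing starts at 12:29 PM − 137 min = 10:12 AM.
Resting the dough starts at 10:12 AM + 102 min = 11:54 AM.
Mixing the batter starts at 11:54 AM + 155 min = 2:29 PM.
From 11:11 AM to 2:29 PM is 3 h 18 min.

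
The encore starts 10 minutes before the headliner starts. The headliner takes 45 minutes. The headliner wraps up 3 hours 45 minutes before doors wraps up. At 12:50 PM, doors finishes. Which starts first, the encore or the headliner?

The headliner ends at 12:50 PM − 225 min = 9:05 AM.
The headliner starts at 9:05 AM − 45 min = 8:20 AM.
The encore starts at 8:20 AM − 10 min = 8:10 AM.
The encore starts at 8:10 AM and the headliner starts at 8:20 AM, so the encore is first.

the encore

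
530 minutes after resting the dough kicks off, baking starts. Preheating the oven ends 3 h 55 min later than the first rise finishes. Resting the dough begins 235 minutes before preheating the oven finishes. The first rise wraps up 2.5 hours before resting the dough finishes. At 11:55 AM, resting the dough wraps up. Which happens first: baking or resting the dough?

The first rise ends at 11:55 AM − 150 min = 9:25 AM.
Preheating the oven ends at 9:25 AM + 235 min = 1:20 PM.
Resting the dough starts at 1:20 PM − 235 min = 9:25 AM.
Baking starts at 9:25 AM + 530 min = 6:15 PM.
Baking starts at 6:15 PM and resting the dough starts at 9:25 AM, so resting the dough is first.

resting the dough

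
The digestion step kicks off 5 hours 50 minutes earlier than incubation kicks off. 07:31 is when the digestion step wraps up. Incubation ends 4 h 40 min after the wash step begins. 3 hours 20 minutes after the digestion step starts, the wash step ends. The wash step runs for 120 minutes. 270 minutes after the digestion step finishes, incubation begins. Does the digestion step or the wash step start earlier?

Incubation starts at 07:31 + 270 min = 12:01.
The digestion step starts at 12:01 − 350 min = 06:11.
The wash step ends at 06:11 + 200 min = 09:31.
The wash step starts at 09:31 − 120 min = 07:31.
The digestion step starts at 06:11 and the wash step starts at 07:31, so the digestion step is first.

the digestion step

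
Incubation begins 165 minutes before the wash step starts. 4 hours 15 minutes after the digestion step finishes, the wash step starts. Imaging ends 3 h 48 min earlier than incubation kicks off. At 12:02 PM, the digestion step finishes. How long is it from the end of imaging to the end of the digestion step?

2 h 18 min

The wash step starts at 12:02 PM + 255 min = 4:17 PM.
Incubation starts at 4:17 PM − 165 min = 1:32 PM.
Imaging ends at 1:32 PM − 228 min = 9:44 AM.
From 9:44 AM to 12:02 PM is 2 h 18 min.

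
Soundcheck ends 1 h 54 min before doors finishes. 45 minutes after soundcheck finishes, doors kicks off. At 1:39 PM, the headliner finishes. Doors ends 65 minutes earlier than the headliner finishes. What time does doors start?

Doors ends at 1:39 PM − 65 min = 12:34 PM.
Soundcheck ends at 12:34 PM − 114 min = 10:40 AM.
Doors starts at 10:40 AM + 45 min = 11:25 AM.

11:25 AM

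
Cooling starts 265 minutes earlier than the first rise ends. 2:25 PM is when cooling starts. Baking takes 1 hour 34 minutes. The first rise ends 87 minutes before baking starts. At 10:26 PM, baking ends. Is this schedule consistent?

No

Baking starts at 10:26 PM − 94 min = 8:52 PM.
The first rise ends at 8:52 PM − 87 min = 7:25 PM.
Cooling starts at 7:25 PM − 265 min = 3:00 PM.
But cooling is also said to start at 2:25 PM — a 35-minute conflict.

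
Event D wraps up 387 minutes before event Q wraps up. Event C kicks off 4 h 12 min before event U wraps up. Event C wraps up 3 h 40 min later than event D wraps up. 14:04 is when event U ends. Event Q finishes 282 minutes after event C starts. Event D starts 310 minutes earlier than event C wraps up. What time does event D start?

06:37

Event C starts at 14:04 − 252 min = 09:52.
Event Q ends at 09:52 + 282 min = 14:34.
Event D ends at 14:34 − 387 min = 08:07.
Event C ends at 08:07 + 220 min = 11:47.
Event D starts at 11:47 − 310 min = 06:37.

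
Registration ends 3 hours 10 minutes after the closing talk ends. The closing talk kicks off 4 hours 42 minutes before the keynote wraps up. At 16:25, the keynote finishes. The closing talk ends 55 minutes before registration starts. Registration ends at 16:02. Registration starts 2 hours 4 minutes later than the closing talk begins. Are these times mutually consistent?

The closing talk starts at 16:25 − 282 min = 11:43.
Registration starts at 11:43 + 124 min = 13:47.
The closing talk ends at 13:47 − 55 min = 12:52.
Registration ends at 12:52 + 190 min = 16:02.
That matches the stated 16:02, so the schedule is consistent.

Yes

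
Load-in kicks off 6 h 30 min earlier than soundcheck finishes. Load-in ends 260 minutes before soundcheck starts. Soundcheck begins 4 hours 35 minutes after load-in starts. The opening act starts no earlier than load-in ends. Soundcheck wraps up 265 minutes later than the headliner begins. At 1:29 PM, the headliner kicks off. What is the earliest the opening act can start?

11:39 AM

Soundcheck ends at 1:29 PM + 265 min = 5:54 PM.
Load-in starts at 5:54 PM − 390 min = 11:24 AM.
Soundcheck starts at 11:24 AM + 275 min = 3:59 PM.
Load-in ends at 3:59 PM − 260 min = 11:39 AM.
The opening act is bounded by load-in, so the earliest it can start is 11:39 AM.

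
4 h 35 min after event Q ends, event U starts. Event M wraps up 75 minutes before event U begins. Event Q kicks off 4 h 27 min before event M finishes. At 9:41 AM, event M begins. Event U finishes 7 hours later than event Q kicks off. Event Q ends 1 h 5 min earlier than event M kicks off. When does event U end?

2:29 PM

Event Q ends at 9:41 AM − 65 min = 8:36 AM.
Event U starts at 8:36 AM + 275 min = 1:11 PM.
Event M ends at 1:11 PM − 75 min = 11:56 AM.
Event Q starts at 11:56 AM − 267 min = 7:29 AM.
Event U ends at 7:29 AM + 420 min = 2:29 PM.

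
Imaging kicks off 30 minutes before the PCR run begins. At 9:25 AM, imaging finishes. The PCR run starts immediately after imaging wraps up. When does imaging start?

8:55 AM

The PCR run starts at 9:25 AM.
Imaging starts at 9:25 AM − 30 min = 8:55 AM.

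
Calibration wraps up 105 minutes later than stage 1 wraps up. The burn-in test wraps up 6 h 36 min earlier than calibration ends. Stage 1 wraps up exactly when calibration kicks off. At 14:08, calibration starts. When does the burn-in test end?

09:17

Stage 1 ends at 14:08.
Calibration ends at 14:08 + 105 min = 15:53.
The burn-in test ends at 15:53 − 396 min = 09:17.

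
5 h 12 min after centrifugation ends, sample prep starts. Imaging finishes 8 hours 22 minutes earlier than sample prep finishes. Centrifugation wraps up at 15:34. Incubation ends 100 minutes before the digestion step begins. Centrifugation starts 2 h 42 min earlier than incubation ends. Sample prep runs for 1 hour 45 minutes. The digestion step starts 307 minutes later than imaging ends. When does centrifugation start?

Sample prep starts at 15:34 + 312 min = 20:46.
Sample prep ends at 20:46 + 105 min = 22:31.
Imaging ends at 22:31 − 502 min = 14:09.
The digestion step starts at 14:09 + 307 min = 19:16.
Incubation ends at 19:16 − 100 min = 17:36.
Centrifugation starts at 17:36 − 162 min = 14:54.

14:54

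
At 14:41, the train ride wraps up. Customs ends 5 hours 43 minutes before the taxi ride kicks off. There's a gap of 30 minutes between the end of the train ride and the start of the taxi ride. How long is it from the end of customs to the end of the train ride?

The taxi ride starts at 14:41 + 30 min = 15:11.
Customs ends at 15:11 − 343 min = 09:28.
From 09:28 to 14:41 is 5 h 13 min.

5 h 13 min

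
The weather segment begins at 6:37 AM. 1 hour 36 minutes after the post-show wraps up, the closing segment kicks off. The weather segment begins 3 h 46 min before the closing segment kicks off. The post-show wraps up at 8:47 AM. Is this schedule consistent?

The closing segment starts at 8:47 AM + 96 min = 10:23 AM.
The weather segment starts at 10:23 AM − 226 min = 6:37 AM.
That matches the stated 6:37 AM, so the schedule is consistent.

Yes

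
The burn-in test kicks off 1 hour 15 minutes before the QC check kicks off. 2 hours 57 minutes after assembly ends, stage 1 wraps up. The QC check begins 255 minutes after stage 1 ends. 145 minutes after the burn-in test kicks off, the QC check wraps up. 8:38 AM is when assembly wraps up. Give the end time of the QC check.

5:00 PM

Stage 1 ends at 8:38 AM + 177 min = 11:35 AM.
The QC check starts at 11:35 AM + 255 min = 3:50 PM.
The burn-in test starts at 3:50 PM − 75 min = 2:35 PM.
The QC check ends at 2:35 PM + 145 min = 5:00 PM.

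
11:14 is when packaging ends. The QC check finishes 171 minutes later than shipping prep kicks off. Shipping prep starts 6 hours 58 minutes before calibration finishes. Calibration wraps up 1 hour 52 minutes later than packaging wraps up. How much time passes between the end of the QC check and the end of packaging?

Calibration ends at 11:14 + 112 min = 13:06.
Shipping prep starts at 13:06 − 418 min = 06:08.
The QC check ends at 06:08 + 171 min = 08:59.
From 08:59 to 11:14 is 2 h 15 min.

2 h 15 min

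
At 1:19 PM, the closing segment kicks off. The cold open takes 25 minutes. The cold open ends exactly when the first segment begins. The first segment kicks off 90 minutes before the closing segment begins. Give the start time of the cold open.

11:24 AM

The first segment starts at 1:19 PM − 90 min = 11:49 AM.
So the cold open ends at 11:49 AM.
The cold open starts at 11:49 AM − 25 min = 11:24 AM.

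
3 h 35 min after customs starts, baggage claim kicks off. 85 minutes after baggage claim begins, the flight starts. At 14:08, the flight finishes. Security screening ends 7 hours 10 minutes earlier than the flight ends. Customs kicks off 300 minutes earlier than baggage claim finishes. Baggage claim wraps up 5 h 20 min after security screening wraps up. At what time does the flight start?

12:18

Security screening ends at 14:08 − 430 min = 06:58.
Baggage claim ends at 06:58 + 320 min = 12:18.
Customs starts at 12:18 − 300 min = 07:18.
Baggage claim starts at 07:18 + 215 min = 10:53.
The flight starts at 10:53 + 85 min = 12:18.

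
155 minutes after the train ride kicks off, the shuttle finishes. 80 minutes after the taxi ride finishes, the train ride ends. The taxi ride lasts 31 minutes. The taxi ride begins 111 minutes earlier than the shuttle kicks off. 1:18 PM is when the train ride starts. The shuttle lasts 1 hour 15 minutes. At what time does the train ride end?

The shuttle ends at 1:18 PM + 155 min = 3:53 PM.
The shuttle starts at 3:53 PM − 75 min = 2:38 PM.
The taxi ride starts at 2:38 PM − 111 min = 12:47 PM.
The taxi ride ends at 12:47 PM + 31 min = 1:18 PM.
The train ride ends at 1:18 PM + 80 min = 2:38 PM.

2:38 PM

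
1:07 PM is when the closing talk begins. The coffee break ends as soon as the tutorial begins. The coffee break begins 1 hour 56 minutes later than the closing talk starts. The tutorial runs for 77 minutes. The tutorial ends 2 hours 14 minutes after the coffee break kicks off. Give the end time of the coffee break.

4:00 PM

The coffee break starts at 1:07 PM + 116 min = 3:03 PM.
The tutorial ends at 3:03 PM + 134 min = 5:17 PM.
The tutorial starts at 5:17 PM − 77 min = 4:00 PM.
So the coffee break ends at 4:00 PM.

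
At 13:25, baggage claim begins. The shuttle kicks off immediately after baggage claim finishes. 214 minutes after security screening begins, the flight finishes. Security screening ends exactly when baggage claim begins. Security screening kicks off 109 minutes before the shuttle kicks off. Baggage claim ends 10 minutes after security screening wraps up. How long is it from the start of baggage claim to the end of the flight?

1 h 55 min

Security screening ends at 13:25.
Baggage claim ends at 13:25 + 10 min = 13:35.
So the shuttle starts at 13:35.
Security screening starts at 13:35 − 109 min = 11:46.
The flight ends at 11:46 + 214 min = 15:20.
From 13:25 to 15:20 is 1 h 55 min.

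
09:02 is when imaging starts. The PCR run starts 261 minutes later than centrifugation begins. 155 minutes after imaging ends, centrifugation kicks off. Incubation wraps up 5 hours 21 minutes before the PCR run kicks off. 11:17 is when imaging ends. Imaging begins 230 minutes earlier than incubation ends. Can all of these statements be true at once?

Centrifugation starts at 11:17 + 155 min = 13:52.
The PCR run starts at 13:52 + 261 min = 18:13.
Incubation ends at 18:13 − 321 min = 12:52.
Imaging starts at 12:52 − 230 min = 09:02.
That matches the stated 09:02, so the schedule is consistent.

Yes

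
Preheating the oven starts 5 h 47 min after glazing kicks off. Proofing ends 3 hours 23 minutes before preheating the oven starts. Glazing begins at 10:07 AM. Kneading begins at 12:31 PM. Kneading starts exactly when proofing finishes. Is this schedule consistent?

Yes

Preheating the oven starts at 10:07 AM + 347 min = 3:54 PM.
Proofing ends at 3:54 PM − 203 min = 12:31 PM.
So kneading starts at 12:31 PM.
That matches the stated 12:31 PM, so the schedule is consistent.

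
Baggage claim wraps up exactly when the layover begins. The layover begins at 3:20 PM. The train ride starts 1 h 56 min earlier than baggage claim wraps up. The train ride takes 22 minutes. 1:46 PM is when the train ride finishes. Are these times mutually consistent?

Yes

Baggage claim ends at 3:20 PM.
The train ride starts at 3:20 PM − 116 min = 1:24 PM.
The train ride ends at 1:24 PM + 22 min = 1:46 PM.
That matches the stated 1:46 PM, so the schedule is consistent.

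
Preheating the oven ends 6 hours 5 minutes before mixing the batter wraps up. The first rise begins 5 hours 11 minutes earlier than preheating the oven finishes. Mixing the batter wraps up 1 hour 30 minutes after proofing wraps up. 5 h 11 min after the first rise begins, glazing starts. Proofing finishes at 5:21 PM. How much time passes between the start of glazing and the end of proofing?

275 minutes

Mixing the batter ends at 5:21 PM + 90 min = 6:51 PM.
Preheating the oven ends at 6:51 PM − 365 min = 12:46 PM.
The first rise starts at 12:46 PM − 311 min = 7:35 AM.
Glazing starts at 7:35 AM + 311 min = 12:46 PM.
From 12:46 PM to 5:21 PM is 275 minutes.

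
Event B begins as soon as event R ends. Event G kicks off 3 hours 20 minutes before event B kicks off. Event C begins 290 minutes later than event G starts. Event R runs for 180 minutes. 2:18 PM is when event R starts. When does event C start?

6:48 PM

Event R ends at 2:18 PM + 180 min = 5:18 PM.
So event B starts at 5:18 PM.
Event G starts at 5:18 PM − 200 min = 1:58 PM.
Event C starts at 1:58 PM + 290 min = 6:48 PM.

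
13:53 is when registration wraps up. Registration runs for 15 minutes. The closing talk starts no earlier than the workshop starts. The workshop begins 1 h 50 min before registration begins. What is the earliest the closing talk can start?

11:48

Registration starts at 13:53 − 15 min = 13:38.
The workshop starts at 13:38 − 110 min = 11:48.
The closing talk is bounded by the workshop, so the earliest it can start is 11:48.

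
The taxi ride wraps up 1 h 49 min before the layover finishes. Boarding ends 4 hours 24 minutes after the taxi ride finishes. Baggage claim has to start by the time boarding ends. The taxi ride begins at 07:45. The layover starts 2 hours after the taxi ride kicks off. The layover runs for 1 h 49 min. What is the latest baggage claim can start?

14:09

The layover starts at 07:45 + 120 min = 09:45.
The layover ends at 09:45 + 109 min = 11:34.
The taxi ride ends at 11:34 − 109 min = 09:45.
Boarding ends at 09:45 + 264 min = 14:09.
Baggage claim is bounded by boarding, so the latest it can start is 14:09.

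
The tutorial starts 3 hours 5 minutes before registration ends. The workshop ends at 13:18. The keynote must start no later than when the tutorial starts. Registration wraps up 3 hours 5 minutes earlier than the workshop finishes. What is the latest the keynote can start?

Registration ends at 13:18 − 185 min = 10:13.
The tutorial starts at 10:13 − 185 min = 07:08.
The keynote is bounded by the tutorial, so the latest it can start is 07:08.

07:08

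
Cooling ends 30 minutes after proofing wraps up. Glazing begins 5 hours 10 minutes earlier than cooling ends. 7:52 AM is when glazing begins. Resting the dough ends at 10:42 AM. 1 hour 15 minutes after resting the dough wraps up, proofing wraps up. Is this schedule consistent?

No

Proofing ends at 10:42 AM + 75 min = 11:57 AM.
Cooling ends at 11:57 AM + 30 min = 12:27 PM.
Glazing starts at 12:27 PM − 310 min = 7:17 AM.
But glazing is also said to start at 7:52 AM — a 35-minute conflict.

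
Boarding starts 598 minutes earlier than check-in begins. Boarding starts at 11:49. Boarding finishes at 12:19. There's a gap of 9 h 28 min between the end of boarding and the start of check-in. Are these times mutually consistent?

Check-in starts at 12:19 + 568 min = 21:47.
Boarding starts at 21:47 − 598 min = 11:49.
That matches the stated 11:49, so the schedule is consistent.

Yes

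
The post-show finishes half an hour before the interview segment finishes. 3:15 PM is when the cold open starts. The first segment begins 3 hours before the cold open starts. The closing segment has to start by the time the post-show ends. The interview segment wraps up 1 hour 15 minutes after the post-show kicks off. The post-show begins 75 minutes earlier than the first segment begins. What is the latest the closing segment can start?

The first segment starts at 3:15 PM − 180 min = 12:15 PM.
The post-show starts at 12:15 PM − 75 min = 11:00 AM.
The interview segment ends at 11:00 AM + 75 min = 12:15 PM.
The post-show ends at 12:15 PM − 30 min = 11:45 AM.
The closing segment is bounded by the post-show, so the latest it can start is 11:45 AM.

11:45 AM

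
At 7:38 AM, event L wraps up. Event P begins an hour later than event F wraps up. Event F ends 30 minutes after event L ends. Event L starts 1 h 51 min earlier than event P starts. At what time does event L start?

Event F ends at 7:38 AM + 30 min = 8:08 AM.
Event P starts at 8:08 AM + 60 min = 9:08 AM.
Event L starts at 9:08 AM − 111 min = 7:17 AM.

7:17 AM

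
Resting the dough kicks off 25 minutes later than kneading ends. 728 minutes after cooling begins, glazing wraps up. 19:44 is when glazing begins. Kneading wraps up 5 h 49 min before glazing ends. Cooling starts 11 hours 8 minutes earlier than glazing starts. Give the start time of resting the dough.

Cooling starts at 19:44 − 668 min = 08:36.
Glazing ends at 08:36 + 728 min = 20:44.
Kneading ends at 20:44 − 349 min = 14:55.
Resting the dough starts at 14:55 + 25 min = 15:20.

15:20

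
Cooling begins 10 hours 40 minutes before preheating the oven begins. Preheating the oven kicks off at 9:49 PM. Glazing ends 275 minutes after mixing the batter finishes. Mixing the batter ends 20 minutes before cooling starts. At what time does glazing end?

3:24 PM

Cooling starts at 9:49 PM − 640 min = 11:09 AM.
Mixing the batter ends at 11:09 AM − 20 min = 10:49 AM.
Glazing ends at 10:49 AM + 275 min = 3:24 PM.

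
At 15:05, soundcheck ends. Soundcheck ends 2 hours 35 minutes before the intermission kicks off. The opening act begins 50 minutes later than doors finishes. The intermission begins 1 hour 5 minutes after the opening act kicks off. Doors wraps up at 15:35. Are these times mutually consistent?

No

The opening act starts at 15:35 + 50 min = 16:25.
The intermission starts at 16:25 + 65 min = 17:30.
Soundcheck ends at 17:30 − 155 min = 14:55.
But soundcheck is also said to end at 15:05 — a 10-minute conflict.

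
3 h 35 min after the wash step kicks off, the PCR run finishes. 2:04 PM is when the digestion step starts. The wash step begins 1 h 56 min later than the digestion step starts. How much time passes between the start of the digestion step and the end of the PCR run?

The wash step starts at 2:04 PM + 116 min = 4:00 PM.
The PCR run ends at 4:00 PM + 215 min = 7:35 PM.
From 2:04 PM to 7:35 PM is 5 hours 31 minutes.

5 hours 31 minutes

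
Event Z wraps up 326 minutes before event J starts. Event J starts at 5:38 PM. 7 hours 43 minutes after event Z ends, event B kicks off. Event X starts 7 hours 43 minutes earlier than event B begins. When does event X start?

Event Z ends at 5:38 PM − 326 min = 12:12 PM.
Event B starts at 12:12 PM + 463 min = 7:55 PM.
Event X starts at 7:55 PM − 463 min = 12:12 PM.

12:12 PM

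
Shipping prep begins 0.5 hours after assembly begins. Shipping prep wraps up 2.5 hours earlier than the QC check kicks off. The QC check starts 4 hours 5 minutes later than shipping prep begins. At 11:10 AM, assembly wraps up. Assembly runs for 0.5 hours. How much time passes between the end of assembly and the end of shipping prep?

1 hour 35 minutes

Assembly starts at 11:10 AM − 30 min = 10:40 AM.
Shipping prep starts at 10:40 AM + 30 min = 11:10 AM.
The QC check starts at 11:10 AM + 245 min = 3:15 PM.
Shipping prep ends at 3:15 PM − 150 min = 12:45 PM.
From 11:10 AM to 12:45 PM is 1 hour 35 minutes.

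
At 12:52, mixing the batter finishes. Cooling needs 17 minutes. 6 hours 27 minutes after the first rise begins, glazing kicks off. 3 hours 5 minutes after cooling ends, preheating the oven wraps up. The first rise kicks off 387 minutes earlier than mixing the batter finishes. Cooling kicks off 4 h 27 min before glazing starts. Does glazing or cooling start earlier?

The first rise starts at 12:52 − 387 min = 06:25.
Glazing starts at 06:25 + 387 min = 12:52.
Cooling starts at 12:52 − 267 min = 08:25.
Glazing starts at 12:52 and cooling starts at 08:25, so cooling is first.

cooling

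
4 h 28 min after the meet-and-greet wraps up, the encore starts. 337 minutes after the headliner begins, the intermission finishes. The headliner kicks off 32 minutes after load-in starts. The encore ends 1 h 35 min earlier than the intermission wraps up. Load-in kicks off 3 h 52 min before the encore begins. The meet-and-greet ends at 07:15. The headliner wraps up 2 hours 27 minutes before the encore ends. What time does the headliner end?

09:58

The encore starts at 07:15 + 268 min = 11:43.
Load-in starts at 11:43 − 232 min = 07:51.
The headliner starts at 07:51 + 32 min = 08:23.
The intermission ends at 08:23 + 337 min = 14:00.
The encore ends at 14:00 − 95 min = 12:25.
The headliner ends at 12:25 − 147 min = 09:58.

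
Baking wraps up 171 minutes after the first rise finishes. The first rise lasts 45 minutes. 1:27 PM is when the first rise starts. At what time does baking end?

5:03 PM

The first rise ends at 1:27 PM + 45 min = 2:12 PM.
Baking ends at 2:12 PM + 171 min = 5:03 PM.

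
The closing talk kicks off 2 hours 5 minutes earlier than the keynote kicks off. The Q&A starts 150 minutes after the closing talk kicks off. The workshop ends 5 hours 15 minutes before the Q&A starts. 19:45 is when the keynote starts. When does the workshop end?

14:55

The closing talk starts at 19:45 − 125 min = 17:40.
The Q&A starts at 17:40 + 150 min = 20:10.
The workshop ends at 20:10 − 315 min = 14:55.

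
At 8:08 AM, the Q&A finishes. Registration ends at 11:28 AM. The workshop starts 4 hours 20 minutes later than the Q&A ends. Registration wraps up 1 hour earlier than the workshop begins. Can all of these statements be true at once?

The workshop starts at 8:08 AM + 260 min = 12:28 PM.
Registration ends at 12:28 PM − 60 min = 11:28 AM.
That matches the stated 11:28 AM, so the schedule is consistent.

Yes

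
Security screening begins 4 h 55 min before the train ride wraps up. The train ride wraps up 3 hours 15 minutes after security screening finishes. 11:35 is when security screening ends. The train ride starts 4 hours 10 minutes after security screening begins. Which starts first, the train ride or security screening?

The train ride ends at 11:35 + 195 min = 14:50.
Security screening starts at 14:50 − 295 min = 09:55.
The train ride starts at 09:55 + 250 min = 14:05.
The train ride starts at 14:05 and security screening starts at 09:55, so security screening is first.

security screening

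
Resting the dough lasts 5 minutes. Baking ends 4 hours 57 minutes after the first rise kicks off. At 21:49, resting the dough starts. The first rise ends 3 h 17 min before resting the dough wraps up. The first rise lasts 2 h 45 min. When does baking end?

20:49

Resting the dough ends at 21:49 + 5 min = 21:54.
The first rise ends at 21:54 − 197 min = 18:37.
The first rise starts at 18:37 − 165 min = 15:52.
Baking ends at 15:52 + 297 min = 20:49.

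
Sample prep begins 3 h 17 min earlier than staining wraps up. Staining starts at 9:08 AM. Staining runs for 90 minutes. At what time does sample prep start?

7:21 AM

Staining ends at 9:08 AM + 90 min = 10:38 AM.
Sample prep starts at 10:38 AM − 197 min = 7:21 AM.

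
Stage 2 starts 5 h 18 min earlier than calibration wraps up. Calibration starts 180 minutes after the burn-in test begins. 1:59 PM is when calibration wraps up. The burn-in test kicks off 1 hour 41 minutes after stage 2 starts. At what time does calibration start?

1:22 PM

Stage 2 starts at 1:59 PM − 318 min = 8:41 AM.
The burn-in test starts at 8:41 AM + 101 min = 10:22 AM.
Calibration starts at 10:22 AM + 180 min = 1:22 PM.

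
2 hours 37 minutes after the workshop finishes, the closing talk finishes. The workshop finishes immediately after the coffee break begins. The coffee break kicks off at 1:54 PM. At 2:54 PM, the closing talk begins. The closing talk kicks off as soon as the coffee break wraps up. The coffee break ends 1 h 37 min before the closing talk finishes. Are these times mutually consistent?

The workshop ends at 1:54 PM.
The closing talk ends at 1:54 PM + 157 min = 4:31 PM.
The coffee break ends at 4:31 PM − 97 min = 2:54 PM.
So the closing talk starts at 2:54 PM.
That matches the stated 2:54 PM, so the schedule is consistent.

Yes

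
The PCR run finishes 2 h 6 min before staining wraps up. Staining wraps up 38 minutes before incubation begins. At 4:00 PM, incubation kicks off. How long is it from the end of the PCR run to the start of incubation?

Staining ends at 4:00 PM − 38 min = 3:22 PM.
The PCR run ends at 3:22 PM − 126 min = 1:16 PM.
From 1:16 PM to 4:00 PM is 2 hours 44 minutes.

2 hours 44 minutes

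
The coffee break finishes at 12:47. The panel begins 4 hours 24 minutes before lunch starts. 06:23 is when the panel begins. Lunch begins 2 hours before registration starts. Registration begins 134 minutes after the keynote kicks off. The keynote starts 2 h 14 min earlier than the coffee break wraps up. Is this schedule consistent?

Yes

The keynote starts at 12:47 − 134 min = 10:33.
Registration starts at 10:33 + 134 min = 12:47.
Lunch starts at 12:47 − 120 min = 10:47.
The panel starts at 10:47 − 264 min = 06:23.
That matches the stated 06:23, so the schedule is consistent.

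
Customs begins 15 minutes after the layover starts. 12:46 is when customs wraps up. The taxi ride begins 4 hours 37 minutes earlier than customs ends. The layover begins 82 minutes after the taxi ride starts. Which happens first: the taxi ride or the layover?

The taxi ride starts at 12:46 − 277 min = 08:09.
The layover starts at 08:09 + 82 min = 09:31.
The taxi ride starts at 08:09 and the layover starts at 09:31, so the taxi ride is first.

the taxi ride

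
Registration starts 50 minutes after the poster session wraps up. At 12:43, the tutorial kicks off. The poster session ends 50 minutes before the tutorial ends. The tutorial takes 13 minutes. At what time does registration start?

The tutorial ends at 12:43 + 13 min = 12:56.
The poster session ends at 12:56 − 50 min = 12:06.
Registration starts at 12:06 + 50 min = 12:56.

12:56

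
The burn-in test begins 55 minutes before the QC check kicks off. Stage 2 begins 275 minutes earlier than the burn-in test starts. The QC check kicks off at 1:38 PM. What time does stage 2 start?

The burn-in test starts at 1:38 PM − 55 min = 12:43 PM.
Stage 2 starts at 12:43 PM − 275 min = 8:08 AM.

8:08 AM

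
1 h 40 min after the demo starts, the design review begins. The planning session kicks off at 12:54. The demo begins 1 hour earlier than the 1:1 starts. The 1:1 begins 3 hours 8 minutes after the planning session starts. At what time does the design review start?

16:42

The 1:1 starts at 12:54 + 188 min = 16:02.
The demo starts at 16:02 − 60 min = 15:02.
The design review starts at 15:02 + 100 min = 16:42.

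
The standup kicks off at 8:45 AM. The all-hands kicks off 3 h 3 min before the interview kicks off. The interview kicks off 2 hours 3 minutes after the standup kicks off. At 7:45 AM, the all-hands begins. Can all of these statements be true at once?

Yes

The interview starts at 8:45 AM + 123 min = 10:48 AM.
The all-hands starts at 10:48 AM − 183 min = 7:45 AM.
That matches the stated 7:45 AM, so the schedule is consistent.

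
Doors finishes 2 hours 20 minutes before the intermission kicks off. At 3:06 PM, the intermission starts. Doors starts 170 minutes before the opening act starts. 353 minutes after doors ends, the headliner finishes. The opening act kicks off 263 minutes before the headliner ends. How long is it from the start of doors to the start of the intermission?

Doors ends at 3:06 PM − 140 min = 12:46 PM.
The headliner ends at 12:46 PM + 353 min = 6:39 PM.
The opening act starts at 6:39 PM − 263 min = 2:16 PM.
Doors starts at 2:16 PM − 170 min = 11:26 AM.
From 11:26 AM to 3:06 PM is 3 hours 40 minutes.

3 hours 40 minutes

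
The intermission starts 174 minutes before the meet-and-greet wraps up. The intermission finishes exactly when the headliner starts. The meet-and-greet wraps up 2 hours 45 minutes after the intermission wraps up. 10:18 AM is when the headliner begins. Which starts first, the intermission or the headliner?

the intermission

The intermission ends at 10:18 AM.
The meet-and-greet ends at 10:18 AM + 165 min = 1:03 PM.
The intermission starts at 1:03 PM − 174 min = 10:09 AM.
The intermission starts at 10:09 AM and the headliner starts at 10:18 AM, so the intermission is first.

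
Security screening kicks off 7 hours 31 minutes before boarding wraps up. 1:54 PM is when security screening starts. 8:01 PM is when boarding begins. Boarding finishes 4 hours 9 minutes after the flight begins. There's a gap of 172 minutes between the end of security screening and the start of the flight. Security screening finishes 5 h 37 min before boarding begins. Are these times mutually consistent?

Security screening ends at 8:01 PM − 337 min = 2:24 PM.
The flight starts at 2:24 PM + 172 min = 5:16 PM.
Boarding ends at 5:16 PM + 249 min = 9:25 PM.
Security screening starts at 9:25 PM − 451 min = 1:54 PM.
That matches the stated 1:54 PM, so the schedule is consistent.

Yes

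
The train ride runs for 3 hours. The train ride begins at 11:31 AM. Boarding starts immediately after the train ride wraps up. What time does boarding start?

2:31 PM

The train ride ends at 11:31 AM + 180 min = 2:31 PM.
So boarding starts at 2:31 PM.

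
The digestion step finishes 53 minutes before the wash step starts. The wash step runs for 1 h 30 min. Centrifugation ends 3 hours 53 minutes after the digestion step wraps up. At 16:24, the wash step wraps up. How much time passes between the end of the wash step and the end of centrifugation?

The wash step starts at 16:24 − 90 min = 14:54.
The digestion step ends at 14:54 − 53 min = 14:01.
Centrifugation ends at 14:01 + 233 min = 17:54.
From 16:24 to 17:54 is 1 hour 30 minutes.

1 hour 30 minutes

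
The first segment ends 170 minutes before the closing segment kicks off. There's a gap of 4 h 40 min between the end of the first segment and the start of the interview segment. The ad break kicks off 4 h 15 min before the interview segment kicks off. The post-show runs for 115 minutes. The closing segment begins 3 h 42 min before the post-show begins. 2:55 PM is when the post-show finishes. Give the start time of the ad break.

The post-show starts at 2:55 PM − 115 min = 1:00 PM.
The closing segment starts at 1:00 PM − 222 min = 9:18 AM.
The first segment ends at 9:18 AM − 170 min = 6:28 AM.
The interview segment starts at 6:28 AM + 280 min = 11:08 AM.
The ad break starts at 11:08 AM − 255 min = 6:53 AM.

6:53 AM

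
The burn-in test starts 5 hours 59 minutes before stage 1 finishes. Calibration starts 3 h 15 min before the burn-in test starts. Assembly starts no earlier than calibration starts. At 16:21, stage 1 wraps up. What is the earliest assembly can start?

07:07

The burn-in test starts at 16:21 − 359 min = 10:22.
Calibration starts at 10:22 − 195 min = 07:07.
Assembly is bounded by calibration, so the earliest it can start is 07:07.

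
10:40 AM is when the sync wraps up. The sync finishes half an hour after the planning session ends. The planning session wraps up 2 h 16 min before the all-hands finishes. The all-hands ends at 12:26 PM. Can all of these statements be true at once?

Yes

The planning session ends at 12:26 PM − 136 min = 10:10 AM.
The sync ends at 10:10 AM + 30 min = 10:40 AM.
That matches the stated 10:40 AM, so the schedule is consistent.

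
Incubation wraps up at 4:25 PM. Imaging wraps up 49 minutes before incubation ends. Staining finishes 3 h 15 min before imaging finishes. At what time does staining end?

Imaging ends at 4:25 PM − 49 min = 3:36 PM.
Staining ends at 3:36 PM − 195 min = 12:21 PM.

12:21 PM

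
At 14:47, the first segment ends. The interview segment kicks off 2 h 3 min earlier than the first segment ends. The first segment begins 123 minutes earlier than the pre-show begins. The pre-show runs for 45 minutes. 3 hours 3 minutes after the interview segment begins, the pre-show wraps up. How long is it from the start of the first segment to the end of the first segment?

The interview segment starts at 14:47 − 123 min = 12:44.
The pre-show ends at 12:44 + 183 min = 15:47.
The pre-show starts at 15:47 − 45 min = 15:02.
The first segment starts at 15:02 − 123 min = 12:59.
From 12:59 to 14:47 is 1 h 48 min.

1 h 48 min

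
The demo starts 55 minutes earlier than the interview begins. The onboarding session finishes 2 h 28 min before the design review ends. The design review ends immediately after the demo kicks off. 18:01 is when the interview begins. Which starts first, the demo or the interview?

the demo

The demo starts at 18:01 − 55 min = 17:06.
The demo starts at 17:06 and the interview starts at 18:01, so the demo is first.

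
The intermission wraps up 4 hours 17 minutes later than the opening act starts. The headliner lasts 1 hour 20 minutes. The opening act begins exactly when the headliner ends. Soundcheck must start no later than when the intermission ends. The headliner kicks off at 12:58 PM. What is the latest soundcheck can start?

6:35 PM

The headliner ends at 12:58 PM + 80 min = 2:18 PM.
So the opening act starts at 2:18 PM.
The intermission ends at 2:18 PM + 257 min = 6:35 PM.
Soundcheck is bounded by the intermission, so the latest it can start is 6:35 PM.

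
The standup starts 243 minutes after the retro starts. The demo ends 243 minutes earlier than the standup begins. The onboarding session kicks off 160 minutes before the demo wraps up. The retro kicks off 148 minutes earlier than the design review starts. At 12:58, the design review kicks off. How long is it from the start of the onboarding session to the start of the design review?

The retro starts at 12:58 − 148 min = 10:30.
The standup starts at 10:30 + 243 min = 14:33.
The demo ends at 14:33 − 243 min = 10:30.
The onboarding session starts at 10:30 − 160 min = 07:50.
From 07:50 to 12:58 is 5 h 8 min.

5 h 8 min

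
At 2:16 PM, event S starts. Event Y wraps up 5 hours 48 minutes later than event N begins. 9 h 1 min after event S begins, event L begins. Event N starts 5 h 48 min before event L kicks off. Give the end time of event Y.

Event L starts at 2:16 PM + 541 min = 11:17 PM.
Event N starts at 11:17 PM − 348 min = 5:29 PM.
Event Y ends at 5:29 PM + 348 min = 11:17 PM.

11:17 PM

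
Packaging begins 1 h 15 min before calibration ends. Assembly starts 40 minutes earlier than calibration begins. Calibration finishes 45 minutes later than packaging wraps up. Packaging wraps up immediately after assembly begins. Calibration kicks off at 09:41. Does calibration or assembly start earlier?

assembly

Assembly starts at 09:41 − 40 min = 09:01.
Calibration starts at 09:41 and assembly starts at 09:01, so assembly is first.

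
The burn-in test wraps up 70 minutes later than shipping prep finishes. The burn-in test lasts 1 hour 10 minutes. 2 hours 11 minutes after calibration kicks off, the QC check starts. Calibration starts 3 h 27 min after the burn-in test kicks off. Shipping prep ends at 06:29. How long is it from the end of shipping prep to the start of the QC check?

5 h 38 min

The burn-in test ends at 06:29 + 70 min = 07:39.
The burn-in test starts at 07:39 − 70 min = 06:29.
Calibration starts at 06:29 + 207 min = 09:56.
The QC check starts at 09:56 + 131 min = 12:07.
From 06:29 to 12:07 is 5 h 38 min.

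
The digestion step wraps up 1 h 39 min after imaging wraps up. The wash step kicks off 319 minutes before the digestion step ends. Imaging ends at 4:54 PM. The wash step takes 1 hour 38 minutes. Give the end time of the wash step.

2:52 PM

The digestion step ends at 4:54 PM + 99 min = 6:33 PM.
The wash step starts at 6:33 PM − 319 min = 1:14 PM.
The wash step ends at 1:14 PM + 98 min = 2:52 PM.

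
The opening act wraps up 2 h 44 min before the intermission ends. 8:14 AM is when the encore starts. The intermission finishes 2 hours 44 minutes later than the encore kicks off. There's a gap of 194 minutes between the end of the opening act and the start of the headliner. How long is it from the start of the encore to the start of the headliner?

The intermission ends at 8:14 AM + 164 min = 10:58 AM.
The opening act ends at 10:58 AM − 164 min = 8:14 AM.
The headliner starts at 8:14 AM + 194 min = 11:28 AM.
From 8:14 AM to 11:28 AM is 3 hours 14 minutes.

3 hours 14 minutes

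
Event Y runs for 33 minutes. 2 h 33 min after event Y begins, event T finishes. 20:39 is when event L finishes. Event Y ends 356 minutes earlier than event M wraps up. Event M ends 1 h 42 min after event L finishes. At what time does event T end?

18:25

Event M ends at 20:39 + 102 min = 22:21.
Event Y ends at 22:21 − 356 min = 16:25.
Event Y starts at 16:25 − 33 min = 15:52.
Event T ends at 15:52 + 153 min = 18:25.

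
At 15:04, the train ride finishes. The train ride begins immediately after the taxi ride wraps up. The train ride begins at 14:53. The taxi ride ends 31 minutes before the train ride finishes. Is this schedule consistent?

No

The taxi ride ends at 15:04 − 31 min = 14:33.
So the train ride starts at 14:33.
But the train ride is also said to start at 14:53 — a 20-minute conflict.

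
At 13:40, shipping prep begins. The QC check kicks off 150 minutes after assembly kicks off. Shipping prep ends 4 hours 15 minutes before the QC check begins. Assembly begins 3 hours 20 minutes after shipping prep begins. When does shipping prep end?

15:15

Assembly starts at 13:40 + 200 min = 17:00.
The QC check starts at 17:00 + 150 min = 19:30.
Shipping prep ends at 19:30 − 255 min = 15:15.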